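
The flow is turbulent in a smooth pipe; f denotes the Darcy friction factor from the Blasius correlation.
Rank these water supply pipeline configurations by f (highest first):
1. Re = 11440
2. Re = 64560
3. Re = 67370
Case 1: f = 0.03055
Case 2: f = 0.01982
Case 3: f = 0.01961
Ranking (highest first): 1, 2, 3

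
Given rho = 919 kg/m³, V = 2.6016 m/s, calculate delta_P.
Formula: V = \sqrt{\frac{2 \Delta P}{\rho}}
Substituting knowns: 2.6016 = √(2·(delta_P·1000)/919)
Solving for delta_P: delta_P = 2.6016²·919/2/1000 = 3.11 kPa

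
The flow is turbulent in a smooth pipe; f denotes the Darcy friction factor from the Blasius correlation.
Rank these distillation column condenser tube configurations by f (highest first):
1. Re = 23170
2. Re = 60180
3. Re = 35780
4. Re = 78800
Case 1: f = 0.02561
Case 2: f = 0.02018
Case 3: f = 0.02298
Case 4: f = 0.01886
Ranking (highest first): 1, 3, 2, 4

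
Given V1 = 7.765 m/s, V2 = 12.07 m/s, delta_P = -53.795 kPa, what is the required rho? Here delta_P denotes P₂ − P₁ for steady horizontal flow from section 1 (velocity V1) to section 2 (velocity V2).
Formula: \Delta P = \frac{1}{2} \rho (V_1^2 - V_2^2)
Substituting knowns: -53.795 = 0.5·rho·(7.765² − 12.07²)/1000
Solving for rho: rho = 2·(-53.795·1000)/(7.765² − 12.07²) = 1260 kg/m³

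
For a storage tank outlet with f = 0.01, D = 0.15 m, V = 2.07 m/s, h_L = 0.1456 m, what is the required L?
Formula: h_L = f \frac{L}{D} \frac{V^2}{2g}
Substituting knowns: 0.1456 = 0.01·(L/0.15)·2.07²/(2·9.81)
Solving for L: L = 0.1456·2·9.81·0.15/(0.01·2.07²) = 10 m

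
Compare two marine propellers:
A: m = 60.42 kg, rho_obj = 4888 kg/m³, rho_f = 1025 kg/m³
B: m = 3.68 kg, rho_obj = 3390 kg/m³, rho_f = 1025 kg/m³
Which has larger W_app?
W_app(A) = 468.4 N, W_app(B) = 25.19 N. Answer: A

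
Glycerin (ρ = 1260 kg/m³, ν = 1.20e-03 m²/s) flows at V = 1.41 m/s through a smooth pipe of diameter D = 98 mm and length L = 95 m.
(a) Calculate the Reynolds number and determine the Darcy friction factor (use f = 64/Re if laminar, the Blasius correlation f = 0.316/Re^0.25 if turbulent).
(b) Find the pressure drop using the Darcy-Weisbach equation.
(a) Re = V·D/ν = 1.41·0.098/1.20e-03 = 115.15 → laminar (Re < 2300); f = 64/Re = 64/115.15 = 0.5558
(b) Darcy-Weisbach: ΔP = f·(L/D)·½ρV²/1000 = 0.5558·(95/0.098)·½·1260·1.41²/1000 = 674.8 kPa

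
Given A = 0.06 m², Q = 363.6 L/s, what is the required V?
Formula: Q = A V
Substituting knowns: 363.6 = 0.06·V·1000
Solving for V: V = (363.6/1000)/0.06 = 6.06 m/s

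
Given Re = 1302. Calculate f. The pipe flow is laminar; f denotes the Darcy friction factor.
Formula: f = \frac{64}{Re}
f = 64/1302 = 0.04916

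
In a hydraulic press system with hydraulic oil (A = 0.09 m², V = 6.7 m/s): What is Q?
Formula: Q = A V
Q = 0.09·6.7·1000 = 603 L/s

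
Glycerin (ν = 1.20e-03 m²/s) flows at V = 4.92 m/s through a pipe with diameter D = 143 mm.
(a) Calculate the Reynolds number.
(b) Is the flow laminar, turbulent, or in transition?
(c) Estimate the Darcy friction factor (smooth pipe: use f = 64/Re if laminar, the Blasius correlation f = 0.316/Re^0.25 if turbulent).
(a) Re = V·D/ν = 4.92·0.143/1.20e-03 = 586.3
(b) Flow regime: laminar (Re < 2300)
(c) Friction factor: f = 64/Re = 64/586.3 = 0.1092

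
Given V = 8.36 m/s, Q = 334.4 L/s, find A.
Formula: Q = A V
Substituting knowns: 334.4 = A·8.36·1000
Solving for A: A = (334.4/1000)/8.36 = 0.04 m²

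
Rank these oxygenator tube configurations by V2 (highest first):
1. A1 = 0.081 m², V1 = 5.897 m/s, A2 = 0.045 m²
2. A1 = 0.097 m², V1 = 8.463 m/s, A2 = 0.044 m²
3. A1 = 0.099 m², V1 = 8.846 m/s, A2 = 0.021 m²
Case 1: V2 = 10.61 m/s
Case 2: V2 = 18.66 m/s
Case 3: V2 = 41.7 m/s
Ranking (highest first): 3, 2, 1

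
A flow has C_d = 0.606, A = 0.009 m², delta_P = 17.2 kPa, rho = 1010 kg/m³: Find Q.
Formula: Q = C_d A \sqrt{\frac{2 \Delta P}{\rho}}
Q = 0.606·0.009·√(2·(17.2·1000)/1010)·1000 = 31.83 L/s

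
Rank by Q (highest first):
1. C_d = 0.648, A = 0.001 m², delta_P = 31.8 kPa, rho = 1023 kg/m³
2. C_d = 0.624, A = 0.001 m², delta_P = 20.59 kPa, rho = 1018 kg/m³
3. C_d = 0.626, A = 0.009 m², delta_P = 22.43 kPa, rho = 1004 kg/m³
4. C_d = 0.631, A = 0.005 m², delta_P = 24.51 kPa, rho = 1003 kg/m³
Case 1: Q = 5.109 L/s
Case 2: Q = 3.969 L/s
Case 3: Q = 37.66 L/s
Case 4: Q = 22.06 L/s
Ranking (highest first): 3, 4, 1, 2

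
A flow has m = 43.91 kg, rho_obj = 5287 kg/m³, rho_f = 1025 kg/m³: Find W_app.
Formula: W_{app} = mg\left(1 - \frac{\rho_f}{\rho_{obj}}\right)
W_app = 43.91·9.81·(1 − 1025/5287) = 347.2 N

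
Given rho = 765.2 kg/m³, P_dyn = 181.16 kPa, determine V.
Formula: P_{dyn} = \frac{1}{2} \rho V^2
Substituting knowns: 181.16 = 0.5·765.2·V²/1000
Solving for V: V = √(2·(181.16·1000)/765.2) = 21.76 m/s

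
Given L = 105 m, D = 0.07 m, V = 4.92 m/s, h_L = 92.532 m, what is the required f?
Formula: h_L = f \frac{L}{D} \frac{V^2}{2g}
Substituting knowns: 92.532 = f·(105/0.07)·4.92²/(2·9.81)
Solving for f: f = 92.532·2·9.81/((105/0.07)·4.92²) = 0.05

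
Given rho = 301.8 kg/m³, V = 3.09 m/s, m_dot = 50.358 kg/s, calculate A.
Formula: \dot{m} = \rho A V
Substituting knowns: 50.358 = 301.8·A·3.09
Solving for A: A = 50.358/(301.8·3.09) = 0.054 m²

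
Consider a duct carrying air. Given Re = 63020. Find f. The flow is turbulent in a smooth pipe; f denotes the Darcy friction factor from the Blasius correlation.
Formula: f = \frac{0.316}{Re^{0.25}}
f = 0.316/63020^0.25 = 0.01994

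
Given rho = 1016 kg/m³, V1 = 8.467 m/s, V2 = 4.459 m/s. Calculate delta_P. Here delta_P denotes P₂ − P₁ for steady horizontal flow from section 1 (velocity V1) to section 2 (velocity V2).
Formula: \Delta P = \frac{1}{2} \rho (V_1^2 - V_2^2)
delta_P = 0.5·1016·(8.467² − 4.459²)/1000 = 26.32 kPa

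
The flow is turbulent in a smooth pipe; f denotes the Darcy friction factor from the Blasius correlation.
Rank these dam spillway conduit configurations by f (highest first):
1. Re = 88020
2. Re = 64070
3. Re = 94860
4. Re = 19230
Case 1: f = 0.01835
Case 2: f = 0.01986
Case 3: f = 0.01801
Case 4: f = 0.02683
Ranking (highest first): 4, 2, 1, 3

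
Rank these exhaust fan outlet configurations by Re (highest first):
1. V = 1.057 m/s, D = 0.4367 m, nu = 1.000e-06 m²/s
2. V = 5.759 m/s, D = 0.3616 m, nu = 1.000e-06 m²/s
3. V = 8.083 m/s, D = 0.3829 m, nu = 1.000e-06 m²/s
Case 1: Re = 461592
Case 2: Re = 2.082e+06
Case 3: Re = 3.095e+06
Ranking (highest first): 3, 2, 1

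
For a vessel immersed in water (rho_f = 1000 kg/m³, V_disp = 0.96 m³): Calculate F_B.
Formula: F_B = \rho_f g V_{disp}
F_B = 1000·9.81·0.96 = 9418 N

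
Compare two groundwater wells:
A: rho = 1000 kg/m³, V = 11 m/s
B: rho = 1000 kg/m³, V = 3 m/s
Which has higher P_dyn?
P_dyn(A) = 60.5 kPa, P_dyn(B) = 4.5 kPa. Answer: A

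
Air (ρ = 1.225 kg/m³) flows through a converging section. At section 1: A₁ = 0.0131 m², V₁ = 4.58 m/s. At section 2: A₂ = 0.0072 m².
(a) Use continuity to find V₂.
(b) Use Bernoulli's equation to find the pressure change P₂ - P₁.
(a) Continuity: A₁V₁=A₂V₂ -> V₂=A₁V₁/A₂=0.0131*4.58/0.0072=8.33 m/s
(b) Bernoulli: P₂-P₁=0.5*rho*(V₁^2-V₂^2)/1000=0.5*1.225*(4.58^2-8.33^2)/1000=-0.02965 kPa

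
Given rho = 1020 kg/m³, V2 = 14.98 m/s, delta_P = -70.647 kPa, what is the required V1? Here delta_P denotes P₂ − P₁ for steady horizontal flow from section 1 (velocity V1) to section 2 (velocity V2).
Formula: \Delta P = \frac{1}{2} \rho (V_1^2 - V_2^2)
Substituting knowns: -70.647 = 0.5·1020·(V1² − 14.98²)/1000
Solving for V1: V1 = √(14.98² + 2·(-70.647·1000)/1020) = 9.267 m/s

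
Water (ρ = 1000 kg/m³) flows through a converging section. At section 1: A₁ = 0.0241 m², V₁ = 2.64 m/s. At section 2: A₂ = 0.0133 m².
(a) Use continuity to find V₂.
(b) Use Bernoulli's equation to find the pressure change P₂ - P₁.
(a) Continuity: A₁V₁=A₂V₂ -> V₂=A₁V₁/A₂=0.0241*2.64/0.0133=4.78 m/s
(b) Bernoulli: P₂-P₁=0.5*rho*(V₁^2-V₂^2)/1000=0.5*1000*(2.64^2-4.78^2)/1000=-7.939 kPa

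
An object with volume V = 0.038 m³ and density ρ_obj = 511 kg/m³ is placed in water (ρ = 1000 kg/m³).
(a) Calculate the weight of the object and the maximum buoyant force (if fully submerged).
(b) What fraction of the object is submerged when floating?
(a) W=rho_obj*g*V=511*9.81*0.038=190.5 N; F_B(max)=rho*g*V=1000*9.81*0.038=372.8 N
(b) Floating fraction=rho_obj/rho=511/1000=0.511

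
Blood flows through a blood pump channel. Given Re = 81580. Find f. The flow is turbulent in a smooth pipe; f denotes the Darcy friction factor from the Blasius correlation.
Formula: f = \frac{0.316}{Re^{0.25}}
f = 0.316/81580^0.25 = 0.0187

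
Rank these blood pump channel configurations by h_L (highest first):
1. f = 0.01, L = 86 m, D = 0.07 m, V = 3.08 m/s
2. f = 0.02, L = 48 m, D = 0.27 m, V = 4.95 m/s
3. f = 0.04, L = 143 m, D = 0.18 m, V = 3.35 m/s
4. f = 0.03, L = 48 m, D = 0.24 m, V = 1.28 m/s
Case 1: h_L = 5.94 m
Case 2: h_L = 4.44 m
Case 3: h_L = 18.18 m
Case 4: h_L = 0.501 m
Ranking (highest first): 3, 1, 2, 4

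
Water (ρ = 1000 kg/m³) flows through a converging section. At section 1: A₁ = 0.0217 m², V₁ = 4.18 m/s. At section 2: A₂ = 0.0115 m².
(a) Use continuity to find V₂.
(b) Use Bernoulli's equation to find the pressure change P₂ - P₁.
(a) Continuity: A₁V₁=A₂V₂ -> V₂=A₁V₁/A₂=0.0217*4.18/0.0115=7.89 m/s
(b) Bernoulli: P₂-P₁=0.5*rho*(V₁^2-V₂^2)/1000=0.5*1000*(4.18^2-7.89^2)/1000=-22.39 kPa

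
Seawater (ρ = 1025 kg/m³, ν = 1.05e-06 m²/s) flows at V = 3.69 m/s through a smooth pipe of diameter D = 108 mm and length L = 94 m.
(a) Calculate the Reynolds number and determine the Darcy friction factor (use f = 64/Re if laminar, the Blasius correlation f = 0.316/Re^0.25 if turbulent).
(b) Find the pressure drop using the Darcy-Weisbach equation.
(a) Re = V·D/ν = 3.69·0.108/1.05e-06 = 379540 → turbulent (Re > 4000); f = 0.316/Re^0.25 = 0.316/379540^0.25 = 0.012731 (Blasius is strictly valid for Re ≲ 1e5; used here as the smooth-pipe estimate the problem specifies)
(b) Darcy-Weisbach: ΔP = f·(L/D)·½ρV²/1000 = 0.012731·(94/0.108)·½·1025·3.69²/1000 = 77.32 kPa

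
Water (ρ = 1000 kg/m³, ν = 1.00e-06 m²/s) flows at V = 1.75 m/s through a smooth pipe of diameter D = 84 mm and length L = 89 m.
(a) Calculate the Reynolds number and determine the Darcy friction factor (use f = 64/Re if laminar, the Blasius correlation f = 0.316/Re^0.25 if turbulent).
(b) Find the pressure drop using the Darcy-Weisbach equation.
(a) Re = V·D/ν = 1.75·0.084/1.00e-06 = 147000 → turbulent (Re > 4000); f = 0.316/Re^0.25 = 0.316/147000^0.25 = 0.016138 (Blasius is strictly valid for Re ≲ 1e5; used here as the smooth-pipe estimate the problem specifies)
(b) Darcy-Weisbach: ΔP = f·(L/D)·½ρV²/1000 = 0.016138·(89/0.084)·½·1000·1.75²/1000 = 26.18 kPa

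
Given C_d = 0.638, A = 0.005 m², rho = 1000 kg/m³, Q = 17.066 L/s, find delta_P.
Formula: Q = C_d A \sqrt{\frac{2 \Delta P}{\rho}}
Substituting knowns: 17.066 = 0.638·0.005·√(2·(delta_P·1000)/1000)·1000
Solving for delta_P: delta_P = ((17.066/1000)/(0.638·0.005))²·1000/2/1000 = 14.31 kPa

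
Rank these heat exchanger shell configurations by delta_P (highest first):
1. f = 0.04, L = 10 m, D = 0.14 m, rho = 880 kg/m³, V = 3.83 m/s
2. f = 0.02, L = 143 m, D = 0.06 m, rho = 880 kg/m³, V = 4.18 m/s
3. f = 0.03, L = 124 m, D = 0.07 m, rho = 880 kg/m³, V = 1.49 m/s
Case 1: delta_P = 18.44 kPa
Case 2: delta_P = 366.5 kPa
Case 3: delta_P = 51.91 kPa
Ranking (highest first): 2, 3, 1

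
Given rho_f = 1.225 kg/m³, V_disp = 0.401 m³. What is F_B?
Formula: F_B = \rho_f g V_{disp}
F_B = 1.225·9.81·0.401 = 4.819 N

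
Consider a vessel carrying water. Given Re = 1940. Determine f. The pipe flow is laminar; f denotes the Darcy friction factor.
Formula: f = \frac{64}{Re}
f = 64/1940 = 0.03299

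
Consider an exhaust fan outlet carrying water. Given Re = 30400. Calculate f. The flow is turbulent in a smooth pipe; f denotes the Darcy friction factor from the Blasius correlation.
Formula: f = \frac{0.316}{Re^{0.25}}
f = 0.316/30400^0.25 = 0.02393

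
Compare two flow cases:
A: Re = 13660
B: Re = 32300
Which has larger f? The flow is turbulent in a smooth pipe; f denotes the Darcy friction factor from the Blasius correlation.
f(A) = 0.02923, f(B) = 0.02357. Answer: A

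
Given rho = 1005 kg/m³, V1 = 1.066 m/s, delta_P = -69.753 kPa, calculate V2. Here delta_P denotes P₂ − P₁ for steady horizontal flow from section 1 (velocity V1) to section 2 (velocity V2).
Formula: \Delta P = \frac{1}{2} \rho (V_1^2 - V_2^2)
Substituting knowns: -69.753 = 0.5·1005·(1.066² − V2²)/1000
Solving for V2: V2 = √(1.066² − 2·(-69.753·1000)/1005) = 11.83 m/s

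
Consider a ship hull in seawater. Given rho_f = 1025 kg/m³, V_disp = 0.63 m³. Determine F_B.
Formula: F_B = \rho_f g V_{disp}
F_B = 1025·9.81·0.63 = 6335 N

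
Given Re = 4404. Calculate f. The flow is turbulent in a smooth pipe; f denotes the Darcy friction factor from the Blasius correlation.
Formula: f = \frac{0.316}{Re^{0.25}}
f = 0.316/4404^0.25 = 0.03879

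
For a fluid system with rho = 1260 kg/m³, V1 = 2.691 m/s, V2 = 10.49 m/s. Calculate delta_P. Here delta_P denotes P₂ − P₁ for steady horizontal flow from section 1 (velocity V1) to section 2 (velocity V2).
Formula: \Delta P = \frac{1}{2} \rho (V_1^2 - V_2^2)
delta_P = 0.5·1260·(2.691² − 10.49²)/1000 = -64.76 kPa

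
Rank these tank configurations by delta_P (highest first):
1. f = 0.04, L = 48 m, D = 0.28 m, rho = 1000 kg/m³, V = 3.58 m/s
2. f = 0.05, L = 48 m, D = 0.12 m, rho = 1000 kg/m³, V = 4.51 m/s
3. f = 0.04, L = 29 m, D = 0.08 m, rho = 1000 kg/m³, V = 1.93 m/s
Case 1: delta_P = 43.94 kPa
Case 2: delta_P = 203.4 kPa
Case 3: delta_P = 27.01 kPa
Ranking (highest first): 2, 1, 3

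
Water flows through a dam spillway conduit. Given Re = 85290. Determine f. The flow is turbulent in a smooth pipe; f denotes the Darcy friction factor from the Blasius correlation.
Formula: f = \frac{0.316}{Re^{0.25}}
f = 0.316/85290^0.25 = 0.01849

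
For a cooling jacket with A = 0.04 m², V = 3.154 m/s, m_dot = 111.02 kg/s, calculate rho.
Formula: \dot{m} = \rho A V
Substituting knowns: 111.02 = rho·0.04·3.154
Solving for rho: rho = 111.02/(0.04·3.154) = 880 kg/m³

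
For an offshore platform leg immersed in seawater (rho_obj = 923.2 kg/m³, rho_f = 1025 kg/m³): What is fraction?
Formula: f_{sub} = \frac{\rho_{obj}}{\rho_f}
fraction = 923.2/1025 = 0.9007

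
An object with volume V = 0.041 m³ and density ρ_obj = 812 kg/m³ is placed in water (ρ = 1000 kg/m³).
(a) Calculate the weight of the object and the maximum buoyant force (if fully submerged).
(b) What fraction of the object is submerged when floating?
(a) W=rho_obj*g*V=812*9.81*0.041=326.6 N; F_B(max)=rho*g*V=1000*9.81*0.041=402.2 N
(b) Floating fraction=rho_obj/rho=812/1000=0.812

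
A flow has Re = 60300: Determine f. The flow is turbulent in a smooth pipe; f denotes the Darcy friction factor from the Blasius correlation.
Formula: f = \frac{0.316}{Re^{0.25}}
f = 0.316/60300^0.25 = 0.02017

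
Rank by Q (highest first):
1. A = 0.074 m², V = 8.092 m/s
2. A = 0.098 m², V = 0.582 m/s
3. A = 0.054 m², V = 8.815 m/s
Case 1: Q = 598.8 L/s
Case 2: Q = 57.04 L/s
Case 3: Q = 476 L/s
Ranking (highest first): 1, 3, 2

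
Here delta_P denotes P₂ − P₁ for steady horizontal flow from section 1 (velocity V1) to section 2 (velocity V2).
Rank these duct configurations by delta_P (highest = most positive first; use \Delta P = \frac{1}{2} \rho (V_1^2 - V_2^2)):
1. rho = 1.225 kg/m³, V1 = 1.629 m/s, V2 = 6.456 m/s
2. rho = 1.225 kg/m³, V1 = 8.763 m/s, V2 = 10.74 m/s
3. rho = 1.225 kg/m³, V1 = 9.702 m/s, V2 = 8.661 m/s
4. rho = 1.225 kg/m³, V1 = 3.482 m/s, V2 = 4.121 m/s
Case 1: delta_P = -0.0239 kPa
Case 2: delta_P = -0.02362 kPa
Case 3: delta_P = 0.01171 kPa
Case 4: delta_P = -0.002976 kPa
Ranking (highest first): 3, 4, 2, 1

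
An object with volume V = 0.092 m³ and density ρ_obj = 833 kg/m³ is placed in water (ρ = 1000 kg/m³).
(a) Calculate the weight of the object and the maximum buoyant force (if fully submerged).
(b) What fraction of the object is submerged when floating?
(a) W=rho_obj*g*V=833*9.81*0.092=751.8 N; F_B(max)=rho*g*V=1000*9.81*0.092=902.5 N
(b) Floating fraction=rho_obj/rho=833/1000=0.833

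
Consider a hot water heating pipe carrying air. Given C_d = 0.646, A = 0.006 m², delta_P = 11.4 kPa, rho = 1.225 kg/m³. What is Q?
Formula: Q = C_d A \sqrt{\frac{2 \Delta P}{\rho}}
Q = 0.646·0.006·√(2·(11.4·1000)/1.225)·1000 = 528.8 L/s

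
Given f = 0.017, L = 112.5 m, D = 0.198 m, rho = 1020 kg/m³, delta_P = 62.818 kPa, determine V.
Formula: \Delta P = f \frac{L}{D} \frac{\rho V^2}{2}
Substituting knowns: 62.818 = 0.017·(112.5/0.198)·0.5·1020·V²/1000
Solving for V: V = √((62.818·1000)/(0.017·(112.5/0.198)·0.5·1020)) = 3.571 m/s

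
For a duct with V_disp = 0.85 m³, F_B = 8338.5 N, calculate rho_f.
Formula: F_B = \rho_f g V_{disp}
Substituting knowns: 8338.5 = rho_f·9.81·0.85
Solving for rho_f: rho_f = 8338.5/(9.81·0.85) = 1000 kg/m³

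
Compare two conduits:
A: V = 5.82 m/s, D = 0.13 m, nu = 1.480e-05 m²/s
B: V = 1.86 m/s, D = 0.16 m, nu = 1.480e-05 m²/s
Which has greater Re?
Re(A) = 51122, Re(B) = 20108. Answer: A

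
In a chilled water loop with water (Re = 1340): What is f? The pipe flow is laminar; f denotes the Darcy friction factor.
Formula: f = \frac{64}{Re}
f = 64/1340 = 0.04776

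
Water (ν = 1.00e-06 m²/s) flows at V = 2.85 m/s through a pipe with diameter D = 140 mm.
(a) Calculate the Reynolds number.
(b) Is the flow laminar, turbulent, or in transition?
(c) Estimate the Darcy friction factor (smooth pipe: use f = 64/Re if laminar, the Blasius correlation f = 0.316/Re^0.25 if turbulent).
(a) Re = V·D/ν = 2.85·0.14/1.00e-06 = 399000
(b) Flow regime: turbulent (Re > 4000)
(c) Friction factor: f = 0.316/Re^0.25 = 0.316/399000^0.25 = 0.01257 (Blasius is strictly valid for Re ≲ 1e5; used here as the smooth-pipe estimate the problem specifies)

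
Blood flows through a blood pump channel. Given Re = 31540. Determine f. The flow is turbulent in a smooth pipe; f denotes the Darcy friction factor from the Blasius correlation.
Formula: f = \frac{0.316}{Re^{0.25}}
f = 0.316/31540^0.25 = 0.02371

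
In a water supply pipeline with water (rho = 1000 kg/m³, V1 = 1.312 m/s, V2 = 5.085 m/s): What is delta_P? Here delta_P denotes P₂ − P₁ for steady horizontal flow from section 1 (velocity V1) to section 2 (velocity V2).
Formula: \Delta P = \frac{1}{2} \rho (V_1^2 - V_2^2)
delta_P = 0.5·1000·(1.312² − 5.085²)/1000 = -12.07 kPa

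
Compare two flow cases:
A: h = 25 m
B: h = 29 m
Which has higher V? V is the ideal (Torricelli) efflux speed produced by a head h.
V(A) = 22.15 m/s, V(B) = 23.85 m/s. Answer: B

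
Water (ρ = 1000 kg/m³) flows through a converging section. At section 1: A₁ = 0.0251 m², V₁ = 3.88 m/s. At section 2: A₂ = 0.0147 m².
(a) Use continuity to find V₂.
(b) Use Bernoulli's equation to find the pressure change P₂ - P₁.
(a) Continuity: A₁V₁=A₂V₂ -> V₂=A₁V₁/A₂=0.0251*3.88/0.0147=6.63 m/s
(b) Bernoulli: P₂-P₁=0.5*rho*(V₁^2-V₂^2)/1000=0.5*1000*(3.88^2-6.63^2)/1000=-14.45 kPa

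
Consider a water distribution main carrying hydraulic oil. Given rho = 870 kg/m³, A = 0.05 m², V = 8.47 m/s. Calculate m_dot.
Formula: \dot{m} = \rho A V
m_dot = 870·0.05·8.47 = 368.4 kg/s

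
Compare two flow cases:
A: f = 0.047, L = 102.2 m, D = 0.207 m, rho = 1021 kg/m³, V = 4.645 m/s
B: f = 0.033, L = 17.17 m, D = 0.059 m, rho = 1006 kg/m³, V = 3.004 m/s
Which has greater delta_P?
delta_P(A) = 255.6 kPa, delta_P(B) = 43.59 kPa. Answer: A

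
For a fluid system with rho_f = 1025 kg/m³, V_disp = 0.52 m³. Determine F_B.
Formula: F_B = \rho_f g V_{disp}
F_B = 1025·9.81·0.52 = 5229 N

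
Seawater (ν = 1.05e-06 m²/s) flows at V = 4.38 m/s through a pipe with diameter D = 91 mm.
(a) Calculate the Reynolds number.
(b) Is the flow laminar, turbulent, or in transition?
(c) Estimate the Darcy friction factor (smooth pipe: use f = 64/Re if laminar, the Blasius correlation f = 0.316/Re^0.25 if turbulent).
(a) Re = V·D/ν = 4.38·0.091/1.05e-06 = 379600
(b) Flow regime: turbulent (Re > 4000)
(c) Friction factor: f = 0.316/Re^0.25 = 0.316/379600^0.25 = 0.01273 (Blasius is strictly valid for Re ≲ 1e5; used here as the smooth-pipe estimate the problem specifies)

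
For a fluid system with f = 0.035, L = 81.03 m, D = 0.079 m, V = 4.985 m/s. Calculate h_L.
Formula: h_L = f \frac{L}{D} \frac{V^2}{2g}
h_L = 0.035·(81.03/0.079)·4.985²/(2·9.81) = 45.47 m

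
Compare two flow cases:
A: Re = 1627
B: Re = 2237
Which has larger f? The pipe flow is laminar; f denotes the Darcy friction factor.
f(A) = 0.03934, f(B) = 0.02861. Answer: A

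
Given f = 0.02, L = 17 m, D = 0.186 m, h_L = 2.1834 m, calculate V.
Formula: h_L = f \frac{L}{D} \frac{V^2}{2g}
Substituting knowns: 2.1834 = 0.02·(17/0.186)·V²/(2·9.81)
Solving for V: V = √(2.1834·2·9.81/(0.02·(17/0.186))) = 4.841 m/s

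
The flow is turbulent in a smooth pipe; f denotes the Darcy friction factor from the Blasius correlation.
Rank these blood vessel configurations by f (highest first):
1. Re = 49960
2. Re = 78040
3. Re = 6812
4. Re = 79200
Case 1: f = 0.02114
Case 2: f = 0.01891
Case 3: f = 0.03478
Case 4: f = 0.01884
Ranking (highest first): 3, 1, 2, 4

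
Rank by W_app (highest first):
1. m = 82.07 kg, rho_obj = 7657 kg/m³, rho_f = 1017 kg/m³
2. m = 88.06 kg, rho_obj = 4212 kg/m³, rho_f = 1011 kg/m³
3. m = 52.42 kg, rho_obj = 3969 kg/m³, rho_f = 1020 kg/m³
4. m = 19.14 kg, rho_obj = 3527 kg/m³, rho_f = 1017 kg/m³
Case 1: W_app = 698.2 N
Case 2: W_app = 656.5 N
Case 3: W_app = 382.1 N
Case 4: W_app = 133.6 N
Ranking (highest first): 1, 2, 3, 4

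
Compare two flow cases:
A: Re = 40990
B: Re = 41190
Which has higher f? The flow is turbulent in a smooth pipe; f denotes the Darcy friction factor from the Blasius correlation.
f(A) = 0.02221, f(B) = 0.02218. Answer: A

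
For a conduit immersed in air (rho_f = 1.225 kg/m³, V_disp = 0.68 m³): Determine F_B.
Formula: F_B = \rho_f g V_{disp}
F_B = 1.225·9.81·0.68 = 8.172 N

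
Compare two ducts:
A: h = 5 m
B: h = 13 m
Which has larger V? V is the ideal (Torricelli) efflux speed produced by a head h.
V(A) = 9.905 m/s, V(B) = 15.97 m/s. Answer: B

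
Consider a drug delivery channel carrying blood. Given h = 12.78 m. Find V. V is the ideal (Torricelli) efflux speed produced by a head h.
Formula: V = \sqrt{2 g h}
V = √(2·9.81·12.78) = 15.83 m/s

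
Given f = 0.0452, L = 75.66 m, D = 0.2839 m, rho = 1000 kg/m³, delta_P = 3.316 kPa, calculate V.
Formula: \Delta P = f \frac{L}{D} \frac{\rho V^2}{2}
Substituting knowns: 3.316 = 0.0452·(75.66/0.2839)·0.5·1000·V²/1000
Solving for V: V = √((3.316·1000)/(0.0452·(75.66/0.2839)·0.5·1000)) = 0.742 m/s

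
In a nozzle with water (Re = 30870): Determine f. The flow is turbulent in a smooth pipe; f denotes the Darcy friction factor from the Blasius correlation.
Formula: f = \frac{0.316}{Re^{0.25}}
f = 0.316/30870^0.25 = 0.02384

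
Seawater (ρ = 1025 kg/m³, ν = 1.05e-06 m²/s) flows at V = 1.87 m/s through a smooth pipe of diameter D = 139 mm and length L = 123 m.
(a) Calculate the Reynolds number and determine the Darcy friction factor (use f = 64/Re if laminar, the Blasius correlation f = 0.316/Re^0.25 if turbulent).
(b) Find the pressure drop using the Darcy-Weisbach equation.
(a) Re = V·D/ν = 1.87·0.139/1.05e-06 = 247550 → turbulent (Re > 4000); f = 0.316/Re^0.25 = 0.316/247550^0.25 = 0.014167 (Blasius is strictly valid for Re ≲ 1e5; used here as the smooth-pipe estimate the problem specifies)
(b) Darcy-Weisbach: ΔP = f·(L/D)·½ρV²/1000 = 0.014167·(123/0.139)·½·1025·1.87²/1000 = 22.47 kPa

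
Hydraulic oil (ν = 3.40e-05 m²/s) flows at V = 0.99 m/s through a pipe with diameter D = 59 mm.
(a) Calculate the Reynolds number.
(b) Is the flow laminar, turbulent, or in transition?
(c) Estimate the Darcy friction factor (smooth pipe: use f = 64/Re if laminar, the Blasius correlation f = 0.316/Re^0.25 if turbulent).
(a) Re = V·D/ν = 0.99·0.059/3.40e-05 = 1717.9
(b) Flow regime: laminar (Re < 2300)
(c) Friction factor: f = 64/Re = 64/1717.9 = 0.03725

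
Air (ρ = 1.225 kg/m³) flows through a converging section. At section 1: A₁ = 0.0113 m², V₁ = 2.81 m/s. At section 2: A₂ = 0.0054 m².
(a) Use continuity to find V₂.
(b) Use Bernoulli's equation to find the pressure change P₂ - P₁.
(a) Continuity: A₁V₁=A₂V₂ -> V₂=A₁V₁/A₂=0.0113*2.81/0.0054=5.88 m/s
(b) Bernoulli: P₂-P₁=0.5*rho*(V₁^2-V₂^2)/1000=0.5*1.225*(2.81^2-5.88^2)/1000=-0.01634 kPa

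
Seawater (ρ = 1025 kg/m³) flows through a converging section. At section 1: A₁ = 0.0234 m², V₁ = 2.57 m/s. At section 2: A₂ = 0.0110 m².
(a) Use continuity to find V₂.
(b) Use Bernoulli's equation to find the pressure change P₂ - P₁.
(a) Continuity: A₁V₁=A₂V₂ -> V₂=A₁V₁/A₂=0.0234*2.57/0.0110=5.47 m/s
(b) Bernoulli: P₂-P₁=0.5*rho*(V₁^2-V₂^2)/1000=0.5*1025*(2.57^2-5.47^2)/1000=-11.95 kPa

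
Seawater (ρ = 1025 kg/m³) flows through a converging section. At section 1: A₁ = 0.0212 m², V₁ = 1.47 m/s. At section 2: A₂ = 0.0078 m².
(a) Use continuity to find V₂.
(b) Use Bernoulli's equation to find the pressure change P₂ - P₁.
(a) Continuity: A₁V₁=A₂V₂ -> V₂=A₁V₁/A₂=0.0212*1.47/0.0078=4.00 m/s
(b) Bernoulli: P₂-P₁=0.5*rho*(V₁^2-V₂^2)/1000=0.5*1025*(1.47^2-4.00^2)/1000=-7.093 kPa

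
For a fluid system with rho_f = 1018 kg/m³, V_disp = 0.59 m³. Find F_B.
Formula: F_B = \rho_f g V_{disp}
F_B = 1018·9.81·0.59 = 5892 N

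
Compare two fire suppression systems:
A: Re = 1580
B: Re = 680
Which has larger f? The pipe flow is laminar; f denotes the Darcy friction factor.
f(A) = 0.04051, f(B) = 0.09412. Answer: B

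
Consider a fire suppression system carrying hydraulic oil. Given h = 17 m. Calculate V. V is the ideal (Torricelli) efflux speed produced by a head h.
Formula: V = \sqrt{2 g h}
V = √(2·9.81·17) = 18.26 m/s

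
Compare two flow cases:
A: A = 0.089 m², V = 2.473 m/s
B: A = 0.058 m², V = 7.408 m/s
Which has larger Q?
Q(A) = 220.1 L/s, Q(B) = 429.7 L/s. Answer: B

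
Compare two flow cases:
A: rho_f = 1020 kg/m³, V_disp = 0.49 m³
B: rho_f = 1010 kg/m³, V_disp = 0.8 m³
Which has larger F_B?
F_B(A) = 4903 N, F_B(B) = 7926 N. Answer: B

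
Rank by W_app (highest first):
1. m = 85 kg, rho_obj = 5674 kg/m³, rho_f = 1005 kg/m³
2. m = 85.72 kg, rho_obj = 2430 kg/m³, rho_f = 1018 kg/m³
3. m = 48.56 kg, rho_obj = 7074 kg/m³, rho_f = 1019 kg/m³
Case 1: W_app = 686.2 N
Case 2: W_app = 488.6 N
Case 3: W_app = 407.8 N
Ranking (highest first): 1, 2, 3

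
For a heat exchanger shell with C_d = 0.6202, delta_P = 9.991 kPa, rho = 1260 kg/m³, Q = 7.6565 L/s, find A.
Formula: Q = C_d A \sqrt{\frac{2 \Delta P}{\rho}}
Substituting knowns: 7.6565 = 0.6202·A·√(2·(9.991·1000)/1260)·1000
Solving for A: A = (7.6565/1000)/(0.6202·√(2·(9.991·1000)/1260)) = 0.0031 m²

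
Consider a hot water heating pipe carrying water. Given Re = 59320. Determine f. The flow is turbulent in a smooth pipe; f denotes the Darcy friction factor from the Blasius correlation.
Formula: f = \frac{0.316}{Re^{0.25}}
f = 0.316/59320^0.25 = 0.02025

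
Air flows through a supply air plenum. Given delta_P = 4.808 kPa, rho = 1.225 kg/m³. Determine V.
Formula: V = \sqrt{\frac{2 \Delta P}{\rho}}
V = √(2·(4.808·1000)/1.225) = 88.6 m/s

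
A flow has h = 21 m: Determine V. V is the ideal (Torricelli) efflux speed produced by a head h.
Formula: V = \sqrt{2 g h}
V = √(2·9.81·21) = 20.3 m/s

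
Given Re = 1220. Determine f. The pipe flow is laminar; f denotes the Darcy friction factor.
Formula: f = \frac{64}{Re}
f = 64/1220 = 0.05246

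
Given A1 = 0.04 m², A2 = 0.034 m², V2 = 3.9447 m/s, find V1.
Formula: V_2 = \frac{A_1 V_1}{A_2}
Substituting knowns: 3.9447 = 0.04·V1/0.034
Solving for V1: V1 = 3.9447·0.034/0.04 = 3.353 m/s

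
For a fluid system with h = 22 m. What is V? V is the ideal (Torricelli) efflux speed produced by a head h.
Formula: V = \sqrt{2 g h}
V = √(2·9.81·22) = 20.78 m/s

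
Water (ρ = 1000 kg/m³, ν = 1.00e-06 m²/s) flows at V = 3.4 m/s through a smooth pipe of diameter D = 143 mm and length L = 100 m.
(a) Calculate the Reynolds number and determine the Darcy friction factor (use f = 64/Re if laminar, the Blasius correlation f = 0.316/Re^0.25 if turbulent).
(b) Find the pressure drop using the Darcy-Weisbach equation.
(a) Re = V·D/ν = 3.4·0.143/1.00e-06 = 486200 → turbulent (Re > 4000); f = 0.316/Re^0.25 = 0.316/486200^0.25 = 0.011967 (Blasius is strictly valid for Re ≲ 1e5; used here as the smooth-pipe estimate the problem specifies)
(b) Darcy-Weisbach: ΔP = f·(L/D)·½ρV²/1000 = 0.011967·(100/0.143)·½·1000·3.4²/1000 = 48.37 kPa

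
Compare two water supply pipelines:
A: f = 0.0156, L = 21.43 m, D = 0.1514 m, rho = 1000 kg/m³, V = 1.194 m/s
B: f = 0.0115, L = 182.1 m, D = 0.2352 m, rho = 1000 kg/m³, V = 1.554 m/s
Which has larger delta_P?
delta_P(A) = 1.574 kPa, delta_P(B) = 10.75 kPa. Answer: B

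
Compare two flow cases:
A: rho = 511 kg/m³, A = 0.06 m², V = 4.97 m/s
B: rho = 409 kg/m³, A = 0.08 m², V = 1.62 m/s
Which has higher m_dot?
m_dot(A) = 152.4 kg/s, m_dot(B) = 53.01 kg/s. Answer: A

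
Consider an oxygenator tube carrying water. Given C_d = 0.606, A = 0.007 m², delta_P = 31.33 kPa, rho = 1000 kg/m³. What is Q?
Formula: Q = C_d A \sqrt{\frac{2 \Delta P}{\rho}}
Q = 0.606·0.007·√(2·(31.33·1000)/1000)·1000 = 33.58 L/s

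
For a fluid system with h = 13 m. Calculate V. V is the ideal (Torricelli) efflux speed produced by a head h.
Formula: V = \sqrt{2 g h}
V = √(2·9.81·13) = 15.97 m/s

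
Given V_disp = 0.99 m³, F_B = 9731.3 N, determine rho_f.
Formula: F_B = \rho_f g V_{disp}
Substituting knowns: 9731.3 = rho_f·9.81·0.99
Solving for rho_f: rho_f = 9731.3/(9.81·0.99) = 1002 kg/m³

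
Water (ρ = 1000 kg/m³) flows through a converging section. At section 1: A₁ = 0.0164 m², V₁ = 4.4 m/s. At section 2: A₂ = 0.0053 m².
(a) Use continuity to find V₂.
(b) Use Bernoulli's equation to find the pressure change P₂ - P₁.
(a) Continuity: A₁V₁=A₂V₂ -> V₂=A₁V₁/A₂=0.0164*4.4/0.0053=13.62 m/s
(b) Bernoulli: P₂-P₁=0.5*rho*(V₁^2-V₂^2)/1000=0.5*1000*(4.4^2-13.62^2)/1000=-83.07 kPa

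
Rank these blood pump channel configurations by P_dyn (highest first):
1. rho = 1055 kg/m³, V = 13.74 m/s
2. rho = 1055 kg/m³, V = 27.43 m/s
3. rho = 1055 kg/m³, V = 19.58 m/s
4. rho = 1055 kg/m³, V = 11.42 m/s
Case 1: P_dyn = 99.59 kPa
Case 2: P_dyn = 396.9 kPa
Case 3: P_dyn = 202.2 kPa
Case 4: P_dyn = 68.79 kPa
Ranking (highest first): 2, 3, 1, 4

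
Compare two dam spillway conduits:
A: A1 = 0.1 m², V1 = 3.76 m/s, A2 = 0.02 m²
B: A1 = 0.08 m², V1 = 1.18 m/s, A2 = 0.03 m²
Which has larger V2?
V2(A) = 18.8 m/s, V2(B) = 3.147 m/s. Answer: A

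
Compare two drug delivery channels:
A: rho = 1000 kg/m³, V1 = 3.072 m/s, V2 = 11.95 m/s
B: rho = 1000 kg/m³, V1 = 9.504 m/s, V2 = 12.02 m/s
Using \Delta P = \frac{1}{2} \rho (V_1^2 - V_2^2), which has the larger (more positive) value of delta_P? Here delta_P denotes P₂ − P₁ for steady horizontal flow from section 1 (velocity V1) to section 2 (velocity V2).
delta_P(A) = -66.68 kPa, delta_P(B) = -27.08 kPa. Answer: B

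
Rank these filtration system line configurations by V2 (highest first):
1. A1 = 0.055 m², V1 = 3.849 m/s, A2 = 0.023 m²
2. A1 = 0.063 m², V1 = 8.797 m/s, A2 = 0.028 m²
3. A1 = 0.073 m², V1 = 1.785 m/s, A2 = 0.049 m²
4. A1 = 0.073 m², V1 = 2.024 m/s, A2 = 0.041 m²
Case 1: V2 = 9.204 m/s
Case 2: V2 = 19.79 m/s
Case 3: V2 = 2.659 m/s
Case 4: V2 = 3.604 m/s
Ranking (highest first): 2, 1, 4, 3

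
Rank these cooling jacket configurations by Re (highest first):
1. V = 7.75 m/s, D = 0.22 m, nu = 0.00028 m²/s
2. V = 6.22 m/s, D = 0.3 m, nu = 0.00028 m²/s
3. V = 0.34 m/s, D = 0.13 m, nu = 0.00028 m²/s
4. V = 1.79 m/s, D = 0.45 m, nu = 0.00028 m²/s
Case 1: Re = 6089
Case 2: Re = 6664
Case 3: Re = 157.9
Case 4: Re = 2877
Ranking (highest first): 2, 1, 4, 3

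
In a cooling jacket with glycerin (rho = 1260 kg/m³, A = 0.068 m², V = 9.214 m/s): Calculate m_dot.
Formula: \dot{m} = \rho A V
m_dot = 1260·0.068·9.214 = 789.5 kg/s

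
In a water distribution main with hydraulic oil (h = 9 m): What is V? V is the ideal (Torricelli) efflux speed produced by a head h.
Formula: V = \sqrt{2 g h}
V = √(2·9.81·9) = 13.29 m/s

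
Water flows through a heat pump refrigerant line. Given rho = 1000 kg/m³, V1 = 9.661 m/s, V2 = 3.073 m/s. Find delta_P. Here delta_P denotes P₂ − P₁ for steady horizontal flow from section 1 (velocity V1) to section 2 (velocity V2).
Formula: \Delta P = \frac{1}{2} \rho (V_1^2 - V_2^2)
delta_P = 0.5·1000·(9.661² − 3.073²)/1000 = 41.95 kPa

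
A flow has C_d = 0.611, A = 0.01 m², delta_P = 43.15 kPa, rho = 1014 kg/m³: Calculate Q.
Formula: Q = C_d A \sqrt{\frac{2 \Delta P}{\rho}}
Q = 0.611·0.01·√(2·(43.15·1000)/1014)·1000 = 56.37 L/s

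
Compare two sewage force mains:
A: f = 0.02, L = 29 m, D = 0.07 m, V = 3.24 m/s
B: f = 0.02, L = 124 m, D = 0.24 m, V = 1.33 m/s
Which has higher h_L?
h_L(A) = 4.433 m, h_L(B) = 0.9316 m. Answer: A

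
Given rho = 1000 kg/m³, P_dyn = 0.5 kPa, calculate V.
Formula: P_{dyn} = \frac{1}{2} \rho V^2
Substituting knowns: 0.5 = 0.5·1000·V²/1000
Solving for V: V = √(2·(0.5·1000)/1000) = 1 m/s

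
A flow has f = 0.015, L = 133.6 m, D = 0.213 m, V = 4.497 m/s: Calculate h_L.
Formula: h_L = f \frac{L}{D} \frac{V^2}{2g}
h_L = 0.015·(133.6/0.213)·4.497²/(2·9.81) = 9.698 m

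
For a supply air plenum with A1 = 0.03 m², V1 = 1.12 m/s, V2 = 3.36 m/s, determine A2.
Formula: V_2 = \frac{A_1 V_1}{A_2}
Substituting knowns: 3.36 = 0.03·1.12/A2
Solving for A2: A2 = 0.03·1.12/3.36 = 0.01 m²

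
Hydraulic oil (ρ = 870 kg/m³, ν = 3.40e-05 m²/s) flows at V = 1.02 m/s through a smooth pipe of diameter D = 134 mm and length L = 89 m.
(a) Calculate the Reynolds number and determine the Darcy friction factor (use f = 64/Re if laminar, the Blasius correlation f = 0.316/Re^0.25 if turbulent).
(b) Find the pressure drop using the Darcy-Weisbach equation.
(a) Re = V·D/ν = 1.02·0.134/3.40e-05 = 4020 → turbulent (Re > 4000); f = 0.316/Re^0.25 = 0.316/4020^0.25 = 0.039685
(b) Darcy-Weisbach: ΔP = f·(L/D)·½ρV²/1000 = 0.039685·(89/0.134)·½·870·1.02²/1000 = 11.93 kPa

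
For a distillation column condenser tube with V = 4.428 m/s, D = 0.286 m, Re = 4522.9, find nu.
Formula: Re = \frac{V D}{\nu}
Substituting knowns: 4522.9 = 4.428·0.286/nu
Solving for nu: nu = 4.428·0.286/4522.9 = 0.00028 m²/s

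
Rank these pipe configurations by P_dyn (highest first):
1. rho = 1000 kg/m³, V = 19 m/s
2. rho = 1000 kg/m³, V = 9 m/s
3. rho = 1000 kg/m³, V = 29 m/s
Case 1: P_dyn = 180.5 kPa
Case 2: P_dyn = 40.5 kPa
Case 3: P_dyn = 420.5 kPa
Ranking (highest first): 3, 1, 2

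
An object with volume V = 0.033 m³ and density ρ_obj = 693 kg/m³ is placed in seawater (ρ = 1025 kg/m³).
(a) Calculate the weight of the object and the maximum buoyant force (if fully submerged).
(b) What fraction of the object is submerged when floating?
(a) W=rho_obj*g*V=693*9.81*0.033=224.3 N; F_B(max)=rho*g*V=1025*9.81*0.033=331.8 N
(b) Floating fraction=rho_obj/rho=693/1025=0.676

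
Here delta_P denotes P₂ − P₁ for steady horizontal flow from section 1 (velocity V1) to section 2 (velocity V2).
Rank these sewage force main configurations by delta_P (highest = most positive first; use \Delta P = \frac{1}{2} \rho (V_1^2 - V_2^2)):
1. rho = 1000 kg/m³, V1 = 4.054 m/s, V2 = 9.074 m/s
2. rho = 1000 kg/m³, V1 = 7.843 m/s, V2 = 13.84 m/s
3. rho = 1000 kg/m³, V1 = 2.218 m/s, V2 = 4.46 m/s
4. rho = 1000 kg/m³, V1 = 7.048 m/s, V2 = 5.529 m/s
Case 1: delta_P = -32.95 kPa
Case 2: delta_P = -65.02 kPa
Case 3: delta_P = -7.486 kPa
Case 4: delta_P = 9.552 kPa
Ranking (highest first): 4, 3, 1, 2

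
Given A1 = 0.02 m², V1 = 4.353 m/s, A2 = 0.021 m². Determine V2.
Formula: V_2 = \frac{A_1 V_1}{A_2}
V2 = 0.02·4.353/0.021 = 4.146 m/s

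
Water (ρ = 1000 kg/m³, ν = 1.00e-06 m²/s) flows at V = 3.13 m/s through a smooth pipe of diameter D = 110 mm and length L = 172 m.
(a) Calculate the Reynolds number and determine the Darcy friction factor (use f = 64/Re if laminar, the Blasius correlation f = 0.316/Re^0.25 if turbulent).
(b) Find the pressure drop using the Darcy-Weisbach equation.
(a) Re = V·D/ν = 3.13·0.11/1.00e-06 = 344300 → turbulent (Re > 4000); f = 0.316/Re^0.25 = 0.316/344300^0.25 = 0.013045 (Blasius is strictly valid for Re ≲ 1e5; used here as the smooth-pipe estimate the problem specifies)
(b) Darcy-Weisbach: ΔP = f·(L/D)·½ρV²/1000 = 0.013045·(172/0.110)·½·1000·3.13²/1000 = 99.92 kPa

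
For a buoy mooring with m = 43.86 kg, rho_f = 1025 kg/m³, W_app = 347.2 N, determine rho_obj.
Formula: W_{app} = mg\left(1 - \frac{\rho_f}{\rho_{obj}}\right)
Substituting knowns: 347.2 = 43.86·9.81·(1 − 1025/rho_obj)
Solving for rho_obj: rho_obj = 1025/(1 − 347.2/(43.86·9.81)) = 5309 kg/m³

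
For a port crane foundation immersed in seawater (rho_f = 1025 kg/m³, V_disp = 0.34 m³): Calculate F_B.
Formula: F_B = \rho_f g V_{disp}
F_B = 1025·9.81·0.34 = 3419 N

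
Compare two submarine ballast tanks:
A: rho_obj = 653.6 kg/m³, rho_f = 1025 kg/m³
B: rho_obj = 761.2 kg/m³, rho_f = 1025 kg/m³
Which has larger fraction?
fraction(A) = 0.6377, fraction(B) = 0.7426. Answer: B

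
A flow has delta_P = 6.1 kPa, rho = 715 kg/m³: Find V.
Formula: V = \sqrt{\frac{2 \Delta P}{\rho}}
V = √(2·(6.1·1000)/715) = 4.131 m/s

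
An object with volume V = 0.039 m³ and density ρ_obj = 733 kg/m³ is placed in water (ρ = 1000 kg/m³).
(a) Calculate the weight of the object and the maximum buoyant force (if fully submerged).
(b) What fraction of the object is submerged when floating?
(a) W=rho_obj*g*V=733*9.81*0.039=280.4 N; F_B(max)=rho*g*V=1000*9.81*0.039=382.6 N
(b) Floating fraction=rho_obj/rho=733/1000=0.733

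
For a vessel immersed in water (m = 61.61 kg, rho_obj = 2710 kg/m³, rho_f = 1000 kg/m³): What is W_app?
Formula: W_{app} = mg\left(1 - \frac{\rho_f}{\rho_{obj}}\right)
W_app = 61.61·9.81·(1 − 1000/2710) = 381.4 N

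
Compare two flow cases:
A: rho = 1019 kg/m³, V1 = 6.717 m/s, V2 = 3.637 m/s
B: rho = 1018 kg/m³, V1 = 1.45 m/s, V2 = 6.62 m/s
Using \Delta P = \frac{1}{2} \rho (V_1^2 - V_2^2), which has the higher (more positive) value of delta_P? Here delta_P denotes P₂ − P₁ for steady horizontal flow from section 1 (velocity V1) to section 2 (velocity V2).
delta_P(A) = 16.25 kPa, delta_P(B) = -21.24 kPa. Answer: A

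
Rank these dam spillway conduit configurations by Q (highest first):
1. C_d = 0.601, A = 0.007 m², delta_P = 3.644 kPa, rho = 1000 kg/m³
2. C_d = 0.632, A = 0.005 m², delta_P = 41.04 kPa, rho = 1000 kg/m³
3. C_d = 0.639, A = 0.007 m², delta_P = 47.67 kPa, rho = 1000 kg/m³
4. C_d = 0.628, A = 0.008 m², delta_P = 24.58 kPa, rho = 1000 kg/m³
Case 1: Q = 11.36 L/s
Case 2: Q = 28.63 L/s
Case 3: Q = 43.68 L/s
Case 4: Q = 35.23 L/s
Ranking (highest first): 3, 4, 2, 1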